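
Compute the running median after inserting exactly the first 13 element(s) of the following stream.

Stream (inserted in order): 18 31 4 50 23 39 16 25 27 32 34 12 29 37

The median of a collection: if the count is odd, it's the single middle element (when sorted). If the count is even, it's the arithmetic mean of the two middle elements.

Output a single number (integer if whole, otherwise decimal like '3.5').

Answer: 27

Derivation:
Step 1: insert 18 -> lo=[18] (size 1, max 18) hi=[] (size 0) -> median=18
Step 2: insert 31 -> lo=[18] (size 1, max 18) hi=[31] (size 1, min 31) -> median=24.5
Step 3: insert 4 -> lo=[4, 18] (size 2, max 18) hi=[31] (size 1, min 31) -> median=18
Step 4: insert 50 -> lo=[4, 18] (size 2, max 18) hi=[31, 50] (size 2, min 31) -> median=24.5
Step 5: insert 23 -> lo=[4, 18, 23] (size 3, max 23) hi=[31, 50] (size 2, min 31) -> median=23
Step 6: insert 39 -> lo=[4, 18, 23] (size 3, max 23) hi=[31, 39, 50] (size 3, min 31) -> median=27
Step 7: insert 16 -> lo=[4, 16, 18, 23] (size 4, max 23) hi=[31, 39, 50] (size 3, min 31) -> median=23
Step 8: insert 25 -> lo=[4, 16, 18, 23] (size 4, max 23) hi=[25, 31, 39, 50] (size 4, min 25) -> median=24
Step 9: insert 27 -> lo=[4, 16, 18, 23, 25] (size 5, max 25) hi=[27, 31, 39, 50] (size 4, min 27) -> median=25
Step 10: insert 32 -> lo=[4, 16, 18, 23, 25] (size 5, max 25) hi=[27, 31, 32, 39, 50] (size 5, min 27) -> median=26
Step 11: insert 34 -> lo=[4, 16, 18, 23, 25, 27] (size 6, max 27) hi=[31, 32, 34, 39, 50] (size 5, min 31) -> median=27
Step 12: insert 12 -> lo=[4, 12, 16, 18, 23, 25] (size 6, max 25) hi=[27, 31, 32, 34, 39, 50] (size 6, min 27) -> median=26
Step 13: insert 29 -> lo=[4, 12, 16, 18, 23, 25, 27] (size 7, max 27) hi=[29, 31, 32, 34, 39, 50] (size 6, min 29) -> median=27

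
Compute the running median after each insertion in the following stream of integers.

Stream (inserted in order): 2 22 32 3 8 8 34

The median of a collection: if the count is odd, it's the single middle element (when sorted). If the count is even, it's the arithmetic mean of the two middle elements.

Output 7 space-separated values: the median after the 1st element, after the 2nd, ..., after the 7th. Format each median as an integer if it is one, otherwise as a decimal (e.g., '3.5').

Answer: 2 12 22 12.5 8 8 8

Derivation:
Step 1: insert 2 -> lo=[2] (size 1, max 2) hi=[] (size 0) -> median=2
Step 2: insert 22 -> lo=[2] (size 1, max 2) hi=[22] (size 1, min 22) -> median=12
Step 3: insert 32 -> lo=[2, 22] (size 2, max 22) hi=[32] (size 1, min 32) -> median=22
Step 4: insert 3 -> lo=[2, 3] (size 2, max 3) hi=[22, 32] (size 2, min 22) -> median=12.5
Step 5: insert 8 -> lo=[2, 3, 8] (size 3, max 8) hi=[22, 32] (size 2, min 22) -> median=8
Step 6: insert 8 -> lo=[2, 3, 8] (size 3, max 8) hi=[8, 22, 32] (size 3, min 8) -> median=8
Step 7: insert 34 -> lo=[2, 3, 8, 8] (size 4, max 8) hi=[22, 32, 34] (size 3, min 22) -> median=8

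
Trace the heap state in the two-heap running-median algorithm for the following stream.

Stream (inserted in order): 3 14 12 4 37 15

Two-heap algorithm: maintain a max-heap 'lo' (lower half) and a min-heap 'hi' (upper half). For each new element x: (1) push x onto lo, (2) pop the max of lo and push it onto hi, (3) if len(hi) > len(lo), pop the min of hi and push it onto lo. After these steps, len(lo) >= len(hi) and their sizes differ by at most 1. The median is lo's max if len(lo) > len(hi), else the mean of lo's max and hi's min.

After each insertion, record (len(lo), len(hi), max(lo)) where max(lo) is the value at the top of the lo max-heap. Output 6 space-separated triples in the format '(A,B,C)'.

Step 1: insert 3 -> lo=[3] hi=[] -> (len(lo)=1, len(hi)=0, max(lo)=3)
Step 2: insert 14 -> lo=[3] hi=[14] -> (len(lo)=1, len(hi)=1, max(lo)=3)
Step 3: insert 12 -> lo=[3, 12] hi=[14] -> (len(lo)=2, len(hi)=1, max(lo)=12)
Step 4: insert 4 -> lo=[3, 4] hi=[12, 14] -> (len(lo)=2, len(hi)=2, max(lo)=4)
Step 5: insert 37 -> lo=[3, 4, 12] hi=[14, 37] -> (len(lo)=3, len(hi)=2, max(lo)=12)
Step 6: insert 15 -> lo=[3, 4, 12] hi=[14, 15, 37] -> (len(lo)=3, len(hi)=3, max(lo)=12)

Answer: (1,0,3) (1,1,3) (2,1,12) (2,2,4) (3,2,12) (3,3,12)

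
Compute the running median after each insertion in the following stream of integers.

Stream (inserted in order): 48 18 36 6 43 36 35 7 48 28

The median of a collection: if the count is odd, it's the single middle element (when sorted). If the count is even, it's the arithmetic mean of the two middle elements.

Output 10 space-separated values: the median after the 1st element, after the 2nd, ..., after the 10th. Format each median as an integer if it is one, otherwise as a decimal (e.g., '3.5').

Step 1: insert 48 -> lo=[48] (size 1, max 48) hi=[] (size 0) -> median=48
Step 2: insert 18 -> lo=[18] (size 1, max 18) hi=[48] (size 1, min 48) -> median=33
Step 3: insert 36 -> lo=[18, 36] (size 2, max 36) hi=[48] (size 1, min 48) -> median=36
Step 4: insert 6 -> lo=[6, 18] (size 2, max 18) hi=[36, 48] (size 2, min 36) -> median=27
Step 5: insert 43 -> lo=[6, 18, 36] (size 3, max 36) hi=[43, 48] (size 2, min 43) -> median=36
Step 6: insert 36 -> lo=[6, 18, 36] (size 3, max 36) hi=[36, 43, 48] (size 3, min 36) -> median=36
Step 7: insert 35 -> lo=[6, 18, 35, 36] (size 4, max 36) hi=[36, 43, 48] (size 3, min 36) -> median=36
Step 8: insert 7 -> lo=[6, 7, 18, 35] (size 4, max 35) hi=[36, 36, 43, 48] (size 4, min 36) -> median=35.5
Step 9: insert 48 -> lo=[6, 7, 18, 35, 36] (size 5, max 36) hi=[36, 43, 48, 48] (size 4, min 36) -> median=36
Step 10: insert 28 -> lo=[6, 7, 18, 28, 35] (size 5, max 35) hi=[36, 36, 43, 48, 48] (size 5, min 36) -> median=35.5

Answer: 48 33 36 27 36 36 36 35.5 36 35.5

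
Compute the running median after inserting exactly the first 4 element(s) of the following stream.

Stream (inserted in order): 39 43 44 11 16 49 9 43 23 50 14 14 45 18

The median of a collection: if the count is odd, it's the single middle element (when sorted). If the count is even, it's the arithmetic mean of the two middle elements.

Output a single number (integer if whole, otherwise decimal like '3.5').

Answer: 41

Derivation:
Step 1: insert 39 -> lo=[39] (size 1, max 39) hi=[] (size 0) -> median=39
Step 2: insert 43 -> lo=[39] (size 1, max 39) hi=[43] (size 1, min 43) -> median=41
Step 3: insert 44 -> lo=[39, 43] (size 2, max 43) hi=[44] (size 1, min 44) -> median=43
Step 4: insert 11 -> lo=[11, 39] (size 2, max 39) hi=[43, 44] (size 2, min 43) -> median=41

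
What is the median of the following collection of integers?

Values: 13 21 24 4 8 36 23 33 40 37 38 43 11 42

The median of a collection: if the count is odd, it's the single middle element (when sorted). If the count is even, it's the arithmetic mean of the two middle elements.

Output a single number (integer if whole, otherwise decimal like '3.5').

Answer: 28.5

Derivation:
Step 1: insert 13 -> lo=[13] (size 1, max 13) hi=[] (size 0) -> median=13
Step 2: insert 21 -> lo=[13] (size 1, max 13) hi=[21] (size 1, min 21) -> median=17
Step 3: insert 24 -> lo=[13, 21] (size 2, max 21) hi=[24] (size 1, min 24) -> median=21
Step 4: insert 4 -> lo=[4, 13] (size 2, max 13) hi=[21, 24] (size 2, min 21) -> median=17
Step 5: insert 8 -> lo=[4, 8, 13] (size 3, max 13) hi=[21, 24] (size 2, min 21) -> median=13
Step 6: insert 36 -> lo=[4, 8, 13] (size 3, max 13) hi=[21, 24, 36] (size 3, min 21) -> median=17
Step 7: insert 23 -> lo=[4, 8, 13, 21] (size 4, max 21) hi=[23, 24, 36] (size 3, min 23) -> median=21
Step 8: insert 33 -> lo=[4, 8, 13, 21] (size 4, max 21) hi=[23, 24, 33, 36] (size 4, min 23) -> median=22
Step 9: insert 40 -> lo=[4, 8, 13, 21, 23] (size 5, max 23) hi=[24, 33, 36, 40] (size 4, min 24) -> median=23
Step 10: insert 37 -> lo=[4, 8, 13, 21, 23] (size 5, max 23) hi=[24, 33, 36, 37, 40] (size 5, min 24) -> median=23.5
Step 11: insert 38 -> lo=[4, 8, 13, 21, 23, 24] (size 6, max 24) hi=[33, 36, 37, 38, 40] (size 5, min 33) -> median=24
Step 12: insert 43 -> lo=[4, 8, 13, 21, 23, 24] (size 6, max 24) hi=[33, 36, 37, 38, 40, 43] (size 6, min 33) -> median=28.5
Step 13: insert 11 -> lo=[4, 8, 11, 13, 21, 23, 24] (size 7, max 24) hi=[33, 36, 37, 38, 40, 43] (size 6, min 33) -> median=24
Step 14: insert 42 -> lo=[4, 8, 11, 13, 21, 23, 24] (size 7, max 24) hi=[33, 36, 37, 38, 40, 42, 43] (size 7, min 33) -> median=28.5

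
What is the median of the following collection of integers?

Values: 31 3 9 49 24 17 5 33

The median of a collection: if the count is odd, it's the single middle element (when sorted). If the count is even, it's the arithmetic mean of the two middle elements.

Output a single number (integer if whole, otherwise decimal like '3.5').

Step 1: insert 31 -> lo=[31] (size 1, max 31) hi=[] (size 0) -> median=31
Step 2: insert 3 -> lo=[3] (size 1, max 3) hi=[31] (size 1, min 31) -> median=17
Step 3: insert 9 -> lo=[3, 9] (size 2, max 9) hi=[31] (size 1, min 31) -> median=9
Step 4: insert 49 -> lo=[3, 9] (size 2, max 9) hi=[31, 49] (size 2, min 31) -> median=20
Step 5: insert 24 -> lo=[3, 9, 24] (size 3, max 24) hi=[31, 49] (size 2, min 31) -> median=24
Step 6: insert 17 -> lo=[3, 9, 17] (size 3, max 17) hi=[24, 31, 49] (size 3, min 24) -> median=20.5
Step 7: insert 5 -> lo=[3, 5, 9, 17] (size 4, max 17) hi=[24, 31, 49] (size 3, min 24) -> median=17
Step 8: insert 33 -> lo=[3, 5, 9, 17] (size 4, max 17) hi=[24, 31, 33, 49] (size 4, min 24) -> median=20.5

Answer: 20.5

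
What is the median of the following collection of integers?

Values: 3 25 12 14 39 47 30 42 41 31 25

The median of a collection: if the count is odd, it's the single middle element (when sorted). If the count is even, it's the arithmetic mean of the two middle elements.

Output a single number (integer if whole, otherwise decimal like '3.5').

Step 1: insert 3 -> lo=[3] (size 1, max 3) hi=[] (size 0) -> median=3
Step 2: insert 25 -> lo=[3] (size 1, max 3) hi=[25] (size 1, min 25) -> median=14
Step 3: insert 12 -> lo=[3, 12] (size 2, max 12) hi=[25] (size 1, min 25) -> median=12
Step 4: insert 14 -> lo=[3, 12] (size 2, max 12) hi=[14, 25] (size 2, min 14) -> median=13
Step 5: insert 39 -> lo=[3, 12, 14] (size 3, max 14) hi=[25, 39] (size 2, min 25) -> median=14
Step 6: insert 47 -> lo=[3, 12, 14] (size 3, max 14) hi=[25, 39, 47] (size 3, min 25) -> median=19.5
Step 7: insert 30 -> lo=[3, 12, 14, 25] (size 4, max 25) hi=[30, 39, 47] (size 3, min 30) -> median=25
Step 8: insert 42 -> lo=[3, 12, 14, 25] (size 4, max 25) hi=[30, 39, 42, 47] (size 4, min 30) -> median=27.5
Step 9: insert 41 -> lo=[3, 12, 14, 25, 30] (size 5, max 30) hi=[39, 41, 42, 47] (size 4, min 39) -> median=30
Step 10: insert 31 -> lo=[3, 12, 14, 25, 30] (size 5, max 30) hi=[31, 39, 41, 42, 47] (size 5, min 31) -> median=30.5
Step 11: insert 25 -> lo=[3, 12, 14, 25, 25, 30] (size 6, max 30) hi=[31, 39, 41, 42, 47] (size 5, min 31) -> median=30

Answer: 30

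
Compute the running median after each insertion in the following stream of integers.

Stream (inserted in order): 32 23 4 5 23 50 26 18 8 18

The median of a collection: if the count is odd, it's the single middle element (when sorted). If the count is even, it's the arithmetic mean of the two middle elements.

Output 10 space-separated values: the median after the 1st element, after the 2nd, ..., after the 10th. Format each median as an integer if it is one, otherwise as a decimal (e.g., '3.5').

Answer: 32 27.5 23 14 23 23 23 23 23 20.5

Derivation:
Step 1: insert 32 -> lo=[32] (size 1, max 32) hi=[] (size 0) -> median=32
Step 2: insert 23 -> lo=[23] (size 1, max 23) hi=[32] (size 1, min 32) -> median=27.5
Step 3: insert 4 -> lo=[4, 23] (size 2, max 23) hi=[32] (size 1, min 32) -> median=23
Step 4: insert 5 -> lo=[4, 5] (size 2, max 5) hi=[23, 32] (size 2, min 23) -> median=14
Step 5: insert 23 -> lo=[4, 5, 23] (size 3, max 23) hi=[23, 32] (size 2, min 23) -> median=23
Step 6: insert 50 -> lo=[4, 5, 23] (size 3, max 23) hi=[23, 32, 50] (size 3, min 23) -> median=23
Step 7: insert 26 -> lo=[4, 5, 23, 23] (size 4, max 23) hi=[26, 32, 50] (size 3, min 26) -> median=23
Step 8: insert 18 -> lo=[4, 5, 18, 23] (size 4, max 23) hi=[23, 26, 32, 50] (size 4, min 23) -> median=23
Step 9: insert 8 -> lo=[4, 5, 8, 18, 23] (size 5, max 23) hi=[23, 26, 32, 50] (size 4, min 23) -> median=23
Step 10: insert 18 -> lo=[4, 5, 8, 18, 18] (size 5, max 18) hi=[23, 23, 26, 32, 50] (size 5, min 23) -> median=20.5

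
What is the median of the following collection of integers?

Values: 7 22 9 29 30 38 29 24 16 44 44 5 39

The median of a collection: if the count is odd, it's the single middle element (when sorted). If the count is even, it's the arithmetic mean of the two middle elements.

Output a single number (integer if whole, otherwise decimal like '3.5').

Answer: 29

Derivation:
Step 1: insert 7 -> lo=[7] (size 1, max 7) hi=[] (size 0) -> median=7
Step 2: insert 22 -> lo=[7] (size 1, max 7) hi=[22] (size 1, min 22) -> median=14.5
Step 3: insert 9 -> lo=[7, 9] (size 2, max 9) hi=[22] (size 1, min 22) -> median=9
Step 4: insert 29 -> lo=[7, 9] (size 2, max 9) hi=[22, 29] (size 2, min 22) -> median=15.5
Step 5: insert 30 -> lo=[7, 9, 22] (size 3, max 22) hi=[29, 30] (size 2, min 29) -> median=22
Step 6: insert 38 -> lo=[7, 9, 22] (size 3, max 22) hi=[29, 30, 38] (size 3, min 29) -> median=25.5
Step 7: insert 29 -> lo=[7, 9, 22, 29] (size 4, max 29) hi=[29, 30, 38] (size 3, min 29) -> median=29
Step 8: insert 24 -> lo=[7, 9, 22, 24] (size 4, max 24) hi=[29, 29, 30, 38] (size 4, min 29) -> median=26.5
Step 9: insert 16 -> lo=[7, 9, 16, 22, 24] (size 5, max 24) hi=[29, 29, 30, 38] (size 4, min 29) -> median=24
Step 10: insert 44 -> lo=[7, 9, 16, 22, 24] (size 5, max 24) hi=[29, 29, 30, 38, 44] (size 5, min 29) -> median=26.5
Step 11: insert 44 -> lo=[7, 9, 16, 22, 24, 29] (size 6, max 29) hi=[29, 30, 38, 44, 44] (size 5, min 29) -> median=29
Step 12: insert 5 -> lo=[5, 7, 9, 16, 22, 24] (size 6, max 24) hi=[29, 29, 30, 38, 44, 44] (size 6, min 29) -> median=26.5
Step 13: insert 39 -> lo=[5, 7, 9, 16, 22, 24, 29] (size 7, max 29) hi=[29, 30, 38, 39, 44, 44] (size 6, min 29) -> median=29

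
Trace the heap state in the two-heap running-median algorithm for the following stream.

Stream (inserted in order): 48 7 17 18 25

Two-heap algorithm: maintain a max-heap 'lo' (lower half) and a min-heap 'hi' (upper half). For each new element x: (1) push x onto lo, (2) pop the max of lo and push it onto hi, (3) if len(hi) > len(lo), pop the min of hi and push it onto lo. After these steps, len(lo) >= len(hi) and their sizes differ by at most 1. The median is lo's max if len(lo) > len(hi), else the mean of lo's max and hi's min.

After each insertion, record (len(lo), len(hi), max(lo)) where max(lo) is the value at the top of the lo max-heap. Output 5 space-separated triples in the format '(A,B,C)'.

Answer: (1,0,48) (1,1,7) (2,1,17) (2,2,17) (3,2,18)

Derivation:
Step 1: insert 48 -> lo=[48] hi=[] -> (len(lo)=1, len(hi)=0, max(lo)=48)
Step 2: insert 7 -> lo=[7] hi=[48] -> (len(lo)=1, len(hi)=1, max(lo)=7)
Step 3: insert 17 -> lo=[7, 17] hi=[48] -> (len(lo)=2, len(hi)=1, max(lo)=17)
Step 4: insert 18 -> lo=[7, 17] hi=[18, 48] -> (len(lo)=2, len(hi)=2, max(lo)=17)
Step 5: insert 25 -> lo=[7, 17, 18] hi=[25, 48] -> (len(lo)=3, len(hi)=2, max(lo)=18)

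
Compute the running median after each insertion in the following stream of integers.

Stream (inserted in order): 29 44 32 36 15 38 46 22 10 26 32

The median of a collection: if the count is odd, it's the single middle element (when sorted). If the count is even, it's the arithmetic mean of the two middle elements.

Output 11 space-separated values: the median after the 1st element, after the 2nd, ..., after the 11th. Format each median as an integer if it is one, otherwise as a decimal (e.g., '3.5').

Step 1: insert 29 -> lo=[29] (size 1, max 29) hi=[] (size 0) -> median=29
Step 2: insert 44 -> lo=[29] (size 1, max 29) hi=[44] (size 1, min 44) -> median=36.5
Step 3: insert 32 -> lo=[29, 32] (size 2, max 32) hi=[44] (size 1, min 44) -> median=32
Step 4: insert 36 -> lo=[29, 32] (size 2, max 32) hi=[36, 44] (size 2, min 36) -> median=34
Step 5: insert 15 -> lo=[15, 29, 32] (size 3, max 32) hi=[36, 44] (size 2, min 36) -> median=32
Step 6: insert 38 -> lo=[15, 29, 32] (size 3, max 32) hi=[36, 38, 44] (size 3, min 36) -> median=34
Step 7: insert 46 -> lo=[15, 29, 32, 36] (size 4, max 36) hi=[38, 44, 46] (size 3, min 38) -> median=36
Step 8: insert 22 -> lo=[15, 22, 29, 32] (size 4, max 32) hi=[36, 38, 44, 46] (size 4, min 36) -> median=34
Step 9: insert 10 -> lo=[10, 15, 22, 29, 32] (size 5, max 32) hi=[36, 38, 44, 46] (size 4, min 36) -> median=32
Step 10: insert 26 -> lo=[10, 15, 22, 26, 29] (size 5, max 29) hi=[32, 36, 38, 44, 46] (size 5, min 32) -> median=30.5
Step 11: insert 32 -> lo=[10, 15, 22, 26, 29, 32] (size 6, max 32) hi=[32, 36, 38, 44, 46] (size 5, min 32) -> median=32

Answer: 29 36.5 32 34 32 34 36 34 32 30.5 32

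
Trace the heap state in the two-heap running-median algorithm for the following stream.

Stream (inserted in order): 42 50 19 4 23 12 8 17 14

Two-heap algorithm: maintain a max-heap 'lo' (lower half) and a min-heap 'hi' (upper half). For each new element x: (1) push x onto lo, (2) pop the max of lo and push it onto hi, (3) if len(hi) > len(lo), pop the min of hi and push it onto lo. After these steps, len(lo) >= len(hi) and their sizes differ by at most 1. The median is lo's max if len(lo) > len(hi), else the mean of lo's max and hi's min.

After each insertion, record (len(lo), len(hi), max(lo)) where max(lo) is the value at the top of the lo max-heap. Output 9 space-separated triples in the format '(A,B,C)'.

Step 1: insert 42 -> lo=[42] hi=[] -> (len(lo)=1, len(hi)=0, max(lo)=42)
Step 2: insert 50 -> lo=[42] hi=[50] -> (len(lo)=1, len(hi)=1, max(lo)=42)
Step 3: insert 19 -> lo=[19, 42] hi=[50] -> (len(lo)=2, len(hi)=1, max(lo)=42)
Step 4: insert 4 -> lo=[4, 19] hi=[42, 50] -> (len(lo)=2, len(hi)=2, max(lo)=19)
Step 5: insert 23 -> lo=[4, 19, 23] hi=[42, 50] -> (len(lo)=3, len(hi)=2, max(lo)=23)
Step 6: insert 12 -> lo=[4, 12, 19] hi=[23, 42, 50] -> (len(lo)=3, len(hi)=3, max(lo)=19)
Step 7: insert 8 -> lo=[4, 8, 12, 19] hi=[23, 42, 50] -> (len(lo)=4, len(hi)=3, max(lo)=19)
Step 8: insert 17 -> lo=[4, 8, 12, 17] hi=[19, 23, 42, 50] -> (len(lo)=4, len(hi)=4, max(lo)=17)
Step 9: insert 14 -> lo=[4, 8, 12, 14, 17] hi=[19, 23, 42, 50] -> (len(lo)=5, len(hi)=4, max(lo)=17)

Answer: (1,0,42) (1,1,42) (2,1,42) (2,2,19) (3,2,23) (3,3,19) (4,3,19) (4,4,17) (5,4,17)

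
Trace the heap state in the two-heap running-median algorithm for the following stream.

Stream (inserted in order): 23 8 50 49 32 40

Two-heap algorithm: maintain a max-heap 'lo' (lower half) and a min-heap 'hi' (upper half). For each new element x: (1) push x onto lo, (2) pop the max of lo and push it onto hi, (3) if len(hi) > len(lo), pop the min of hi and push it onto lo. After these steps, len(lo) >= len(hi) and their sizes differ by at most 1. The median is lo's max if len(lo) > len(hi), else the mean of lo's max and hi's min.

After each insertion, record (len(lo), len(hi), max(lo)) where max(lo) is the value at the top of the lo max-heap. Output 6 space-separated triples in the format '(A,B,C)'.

Answer: (1,0,23) (1,1,8) (2,1,23) (2,2,23) (3,2,32) (3,3,32)

Derivation:
Step 1: insert 23 -> lo=[23] hi=[] -> (len(lo)=1, len(hi)=0, max(lo)=23)
Step 2: insert 8 -> lo=[8] hi=[23] -> (len(lo)=1, len(hi)=1, max(lo)=8)
Step 3: insert 50 -> lo=[8, 23] hi=[50] -> (len(lo)=2, len(hi)=1, max(lo)=23)
Step 4: insert 49 -> lo=[8, 23] hi=[49, 50] -> (len(lo)=2, len(hi)=2, max(lo)=23)
Step 5: insert 32 -> lo=[8, 23, 32] hi=[49, 50] -> (len(lo)=3, len(hi)=2, max(lo)=32)
Step 6: insert 40 -> lo=[8, 23, 32] hi=[40, 49, 50] -> (len(lo)=3, len(hi)=3, max(lo)=32)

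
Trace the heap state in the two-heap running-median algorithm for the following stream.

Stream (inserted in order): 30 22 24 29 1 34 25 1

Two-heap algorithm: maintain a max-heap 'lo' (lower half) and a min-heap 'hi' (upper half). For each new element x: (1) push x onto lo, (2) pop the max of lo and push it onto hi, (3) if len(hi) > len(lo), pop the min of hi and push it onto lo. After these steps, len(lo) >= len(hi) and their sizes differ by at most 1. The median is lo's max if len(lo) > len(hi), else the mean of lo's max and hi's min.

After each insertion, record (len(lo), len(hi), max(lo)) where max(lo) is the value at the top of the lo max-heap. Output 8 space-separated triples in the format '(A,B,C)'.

Answer: (1,0,30) (1,1,22) (2,1,24) (2,2,24) (3,2,24) (3,3,24) (4,3,25) (4,4,24)

Derivation:
Step 1: insert 30 -> lo=[30] hi=[] -> (len(lo)=1, len(hi)=0, max(lo)=30)
Step 2: insert 22 -> lo=[22] hi=[30] -> (len(lo)=1, len(hi)=1, max(lo)=22)
Step 3: insert 24 -> lo=[22, 24] hi=[30] -> (len(lo)=2, len(hi)=1, max(lo)=24)
Step 4: insert 29 -> lo=[22, 24] hi=[29, 30] -> (len(lo)=2, len(hi)=2, max(lo)=24)
Step 5: insert 1 -> lo=[1, 22, 24] hi=[29, 30] -> (len(lo)=3, len(hi)=2, max(lo)=24)
Step 6: insert 34 -> lo=[1, 22, 24] hi=[29, 30, 34] -> (len(lo)=3, len(hi)=3, max(lo)=24)
Step 7: insert 25 -> lo=[1, 22, 24, 25] hi=[29, 30, 34] -> (len(lo)=4, len(hi)=3, max(lo)=25)
Step 8: insert 1 -> lo=[1, 1, 22, 24] hi=[25, 29, 30, 34] -> (len(lo)=4, len(hi)=4, max(lo)=24)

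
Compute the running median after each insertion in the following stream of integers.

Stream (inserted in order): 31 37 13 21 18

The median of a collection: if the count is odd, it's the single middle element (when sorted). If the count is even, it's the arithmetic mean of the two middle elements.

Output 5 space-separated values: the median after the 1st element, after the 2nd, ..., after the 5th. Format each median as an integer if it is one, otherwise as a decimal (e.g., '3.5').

Step 1: insert 31 -> lo=[31] (size 1, max 31) hi=[] (size 0) -> median=31
Step 2: insert 37 -> lo=[31] (size 1, max 31) hi=[37] (size 1, min 37) -> median=34
Step 3: insert 13 -> lo=[13, 31] (size 2, max 31) hi=[37] (size 1, min 37) -> median=31
Step 4: insert 21 -> lo=[13, 21] (size 2, max 21) hi=[31, 37] (size 2, min 31) -> median=26
Step 5: insert 18 -> lo=[13, 18, 21] (size 3, max 21) hi=[31, 37] (size 2, min 31) -> median=21

Answer: 31 34 31 26 21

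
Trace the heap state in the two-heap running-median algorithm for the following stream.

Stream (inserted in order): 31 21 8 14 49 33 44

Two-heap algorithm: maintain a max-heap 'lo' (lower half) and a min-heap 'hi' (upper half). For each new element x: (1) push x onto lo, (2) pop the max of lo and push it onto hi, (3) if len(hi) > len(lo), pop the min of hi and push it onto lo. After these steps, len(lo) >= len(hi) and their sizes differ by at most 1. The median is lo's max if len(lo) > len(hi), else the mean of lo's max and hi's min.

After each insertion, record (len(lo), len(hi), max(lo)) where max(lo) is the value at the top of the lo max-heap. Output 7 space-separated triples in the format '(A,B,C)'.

Answer: (1,0,31) (1,1,21) (2,1,21) (2,2,14) (3,2,21) (3,3,21) (4,3,31)

Derivation:
Step 1: insert 31 -> lo=[31] hi=[] -> (len(lo)=1, len(hi)=0, max(lo)=31)
Step 2: insert 21 -> lo=[21] hi=[31] -> (len(lo)=1, len(hi)=1, max(lo)=21)
Step 3: insert 8 -> lo=[8, 21] hi=[31] -> (len(lo)=2, len(hi)=1, max(lo)=21)
Step 4: insert 14 -> lo=[8, 14] hi=[21, 31] -> (len(lo)=2, len(hi)=2, max(lo)=14)
Step 5: insert 49 -> lo=[8, 14, 21] hi=[31, 49] -> (len(lo)=3, len(hi)=2, max(lo)=21)
Step 6: insert 33 -> lo=[8, 14, 21] hi=[31, 33, 49] -> (len(lo)=3, len(hi)=3, max(lo)=21)
Step 7: insert 44 -> lo=[8, 14, 21, 31] hi=[33, 44, 49] -> (len(lo)=4, len(hi)=3, max(lo)=31)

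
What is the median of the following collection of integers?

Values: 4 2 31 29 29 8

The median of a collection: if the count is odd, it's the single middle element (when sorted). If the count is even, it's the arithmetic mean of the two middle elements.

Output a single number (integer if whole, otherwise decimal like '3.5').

Step 1: insert 4 -> lo=[4] (size 1, max 4) hi=[] (size 0) -> median=4
Step 2: insert 2 -> lo=[2] (size 1, max 2) hi=[4] (size 1, min 4) -> median=3
Step 3: insert 31 -> lo=[2, 4] (size 2, max 4) hi=[31] (size 1, min 31) -> median=4
Step 4: insert 29 -> lo=[2, 4] (size 2, max 4) hi=[29, 31] (size 2, min 29) -> median=16.5
Step 5: insert 29 -> lo=[2, 4, 29] (size 3, max 29) hi=[29, 31] (size 2, min 29) -> median=29
Step 6: insert 8 -> lo=[2, 4, 8] (size 3, max 8) hi=[29, 29, 31] (size 3, min 29) -> median=18.5

Answer: 18.5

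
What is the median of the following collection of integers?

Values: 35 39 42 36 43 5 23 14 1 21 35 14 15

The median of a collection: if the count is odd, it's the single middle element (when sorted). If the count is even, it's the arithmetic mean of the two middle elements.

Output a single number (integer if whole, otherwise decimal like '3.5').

Step 1: insert 35 -> lo=[35] (size 1, max 35) hi=[] (size 0) -> median=35
Step 2: insert 39 -> lo=[35] (size 1, max 35) hi=[39] (size 1, min 39) -> median=37
Step 3: insert 42 -> lo=[35, 39] (size 2, max 39) hi=[42] (size 1, min 42) -> median=39
Step 4: insert 36 -> lo=[35, 36] (size 2, max 36) hi=[39, 42] (size 2, min 39) -> median=37.5
Step 5: insert 43 -> lo=[35, 36, 39] (size 3, max 39) hi=[42, 43] (size 2, min 42) -> median=39
Step 6: insert 5 -> lo=[5, 35, 36] (size 3, max 36) hi=[39, 42, 43] (size 3, min 39) -> median=37.5
Step 7: insert 23 -> lo=[5, 23, 35, 36] (size 4, max 36) hi=[39, 42, 43] (size 3, min 39) -> median=36
Step 8: insert 14 -> lo=[5, 14, 23, 35] (size 4, max 35) hi=[36, 39, 42, 43] (size 4, min 36) -> median=35.5
Step 9: insert 1 -> lo=[1, 5, 14, 23, 35] (size 5, max 35) hi=[36, 39, 42, 43] (size 4, min 36) -> median=35
Step 10: insert 21 -> lo=[1, 5, 14, 21, 23] (size 5, max 23) hi=[35, 36, 39, 42, 43] (size 5, min 35) -> median=29
Step 11: insert 35 -> lo=[1, 5, 14, 21, 23, 35] (size 6, max 35) hi=[35, 36, 39, 42, 43] (size 5, min 35) -> median=35
Step 12: insert 14 -> lo=[1, 5, 14, 14, 21, 23] (size 6, max 23) hi=[35, 35, 36, 39, 42, 43] (size 6, min 35) -> median=29
Step 13: insert 15 -> lo=[1, 5, 14, 14, 15, 21, 23] (size 7, max 23) hi=[35, 35, 36, 39, 42, 43] (size 6, min 35) -> median=23

Answer: 23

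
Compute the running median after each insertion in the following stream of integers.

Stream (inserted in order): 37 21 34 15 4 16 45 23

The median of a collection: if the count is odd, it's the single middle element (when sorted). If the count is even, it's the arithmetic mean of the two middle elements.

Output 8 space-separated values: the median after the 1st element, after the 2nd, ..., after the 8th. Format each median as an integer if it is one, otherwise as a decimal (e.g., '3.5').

Step 1: insert 37 -> lo=[37] (size 1, max 37) hi=[] (size 0) -> median=37
Step 2: insert 21 -> lo=[21] (size 1, max 21) hi=[37] (size 1, min 37) -> median=29
Step 3: insert 34 -> lo=[21, 34] (size 2, max 34) hi=[37] (size 1, min 37) -> median=34
Step 4: insert 15 -> lo=[15, 21] (size 2, max 21) hi=[34, 37] (size 2, min 34) -> median=27.5
Step 5: insert 4 -> lo=[4, 15, 21] (size 3, max 21) hi=[34, 37] (size 2, min 34) -> median=21
Step 6: insert 16 -> lo=[4, 15, 16] (size 3, max 16) hi=[21, 34, 37] (size 3, min 21) -> median=18.5
Step 7: insert 45 -> lo=[4, 15, 16, 21] (size 4, max 21) hi=[34, 37, 45] (size 3, min 34) -> median=21
Step 8: insert 23 -> lo=[4, 15, 16, 21] (size 4, max 21) hi=[23, 34, 37, 45] (size 4, min 23) -> median=22

Answer: 37 29 34 27.5 21 18.5 21 22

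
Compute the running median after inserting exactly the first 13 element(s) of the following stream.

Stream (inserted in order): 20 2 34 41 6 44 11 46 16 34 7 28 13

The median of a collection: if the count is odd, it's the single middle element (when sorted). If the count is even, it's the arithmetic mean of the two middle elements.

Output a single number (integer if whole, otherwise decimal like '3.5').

Answer: 20

Derivation:
Step 1: insert 20 -> lo=[20] (size 1, max 20) hi=[] (size 0) -> median=20
Step 2: insert 2 -> lo=[2] (size 1, max 2) hi=[20] (size 1, min 20) -> median=11
Step 3: insert 34 -> lo=[2, 20] (size 2, max 20) hi=[34] (size 1, min 34) -> median=20
Step 4: insert 41 -> lo=[2, 20] (size 2, max 20) hi=[34, 41] (size 2, min 34) -> median=27
Step 5: insert 6 -> lo=[2, 6, 20] (size 3, max 20) hi=[34, 41] (size 2, min 34) -> median=20
Step 6: insert 44 -> lo=[2, 6, 20] (size 3, max 20) hi=[34, 41, 44] (size 3, min 34) -> median=27
Step 7: insert 11 -> lo=[2, 6, 11, 20] (size 4, max 20) hi=[34, 41, 44] (size 3, min 34) -> median=20
Step 8: insert 46 -> lo=[2, 6, 11, 20] (size 4, max 20) hi=[34, 41, 44, 46] (size 4, min 34) -> median=27
Step 9: insert 16 -> lo=[2, 6, 11, 16, 20] (size 5, max 20) hi=[34, 41, 44, 46] (size 4, min 34) -> median=20
Step 10: insert 34 -> lo=[2, 6, 11, 16, 20] (size 5, max 20) hi=[34, 34, 41, 44, 46] (size 5, min 34) -> median=27
Step 11: insert 7 -> lo=[2, 6, 7, 11, 16, 20] (size 6, max 20) hi=[34, 34, 41, 44, 46] (size 5, min 34) -> median=20
Step 12: insert 28 -> lo=[2, 6, 7, 11, 16, 20] (size 6, max 20) hi=[28, 34, 34, 41, 44, 46] (size 6, min 28) -> median=24
Step 13: insert 13 -> lo=[2, 6, 7, 11, 13, 16, 20] (size 7, max 20) hi=[28, 34, 34, 41, 44, 46] (size 6, min 28) -> median=20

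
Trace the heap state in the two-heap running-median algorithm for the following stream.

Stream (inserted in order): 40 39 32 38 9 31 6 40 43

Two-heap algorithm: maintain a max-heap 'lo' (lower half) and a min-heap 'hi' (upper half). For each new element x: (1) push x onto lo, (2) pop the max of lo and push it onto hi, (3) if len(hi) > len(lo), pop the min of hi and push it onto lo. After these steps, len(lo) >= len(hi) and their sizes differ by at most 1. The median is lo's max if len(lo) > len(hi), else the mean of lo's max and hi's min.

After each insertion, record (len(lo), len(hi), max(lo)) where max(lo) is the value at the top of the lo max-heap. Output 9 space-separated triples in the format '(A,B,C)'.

Answer: (1,0,40) (1,1,39) (2,1,39) (2,2,38) (3,2,38) (3,3,32) (4,3,32) (4,4,32) (5,4,38)

Derivation:
Step 1: insert 40 -> lo=[40] hi=[] -> (len(lo)=1, len(hi)=0, max(lo)=40)
Step 2: insert 39 -> lo=[39] hi=[40] -> (len(lo)=1, len(hi)=1, max(lo)=39)
Step 3: insert 32 -> lo=[32, 39] hi=[40] -> (len(lo)=2, len(hi)=1, max(lo)=39)
Step 4: insert 38 -> lo=[32, 38] hi=[39, 40] -> (len(lo)=2, len(hi)=2, max(lo)=38)
Step 5: insert 9 -> lo=[9, 32, 38] hi=[39, 40] -> (len(lo)=3, len(hi)=2, max(lo)=38)
Step 6: insert 31 -> lo=[9, 31, 32] hi=[38, 39, 40] -> (len(lo)=3, len(hi)=3, max(lo)=32)
Step 7: insert 6 -> lo=[6, 9, 31, 32] hi=[38, 39, 40] -> (len(lo)=4, len(hi)=3, max(lo)=32)
Step 8: insert 40 -> lo=[6, 9, 31, 32] hi=[38, 39, 40, 40] -> (len(lo)=4, len(hi)=4, max(lo)=32)
Step 9: insert 43 -> lo=[6, 9, 31, 32, 38] hi=[39, 40, 40, 43] -> (len(lo)=5, len(hi)=4, max(lo)=38)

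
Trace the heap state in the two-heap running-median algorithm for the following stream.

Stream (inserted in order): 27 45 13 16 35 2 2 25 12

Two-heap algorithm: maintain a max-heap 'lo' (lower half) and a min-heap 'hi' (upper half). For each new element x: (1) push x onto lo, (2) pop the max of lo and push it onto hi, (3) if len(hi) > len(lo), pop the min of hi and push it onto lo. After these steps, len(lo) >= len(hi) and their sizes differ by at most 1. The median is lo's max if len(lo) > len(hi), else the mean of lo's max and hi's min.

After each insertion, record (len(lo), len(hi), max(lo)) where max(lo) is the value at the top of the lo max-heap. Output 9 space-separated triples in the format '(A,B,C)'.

Answer: (1,0,27) (1,1,27) (2,1,27) (2,2,16) (3,2,27) (3,3,16) (4,3,16) (4,4,16) (5,4,16)

Derivation:
Step 1: insert 27 -> lo=[27] hi=[] -> (len(lo)=1, len(hi)=0, max(lo)=27)
Step 2: insert 45 -> lo=[27] hi=[45] -> (len(lo)=1, len(hi)=1, max(lo)=27)
Step 3: insert 13 -> lo=[13, 27] hi=[45] -> (len(lo)=2, len(hi)=1, max(lo)=27)
Step 4: insert 16 -> lo=[13, 16] hi=[27, 45] -> (len(lo)=2, len(hi)=2, max(lo)=16)
Step 5: insert 35 -> lo=[13, 16, 27] hi=[35, 45] -> (len(lo)=3, len(hi)=2, max(lo)=27)
Step 6: insert 2 -> lo=[2, 13, 16] hi=[27, 35, 45] -> (len(lo)=3, len(hi)=3, max(lo)=16)
Step 7: insert 2 -> lo=[2, 2, 13, 16] hi=[27, 35, 45] -> (len(lo)=4, len(hi)=3, max(lo)=16)
Step 8: insert 25 -> lo=[2, 2, 13, 16] hi=[25, 27, 35, 45] -> (len(lo)=4, len(hi)=4, max(lo)=16)
Step 9: insert 12 -> lo=[2, 2, 12, 13, 16] hi=[25, 27, 35, 45] -> (len(lo)=5, len(hi)=4, max(lo)=16)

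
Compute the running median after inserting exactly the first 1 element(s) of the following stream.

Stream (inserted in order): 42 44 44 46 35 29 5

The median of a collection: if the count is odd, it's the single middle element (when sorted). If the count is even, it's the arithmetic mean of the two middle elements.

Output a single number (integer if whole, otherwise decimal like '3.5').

Step 1: insert 42 -> lo=[42] (size 1, max 42) hi=[] (size 0) -> median=42

Answer: 42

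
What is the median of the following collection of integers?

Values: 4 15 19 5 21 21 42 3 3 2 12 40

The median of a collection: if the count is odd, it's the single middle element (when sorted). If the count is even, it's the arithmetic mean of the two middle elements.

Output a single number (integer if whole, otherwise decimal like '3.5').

Answer: 13.5

Derivation:
Step 1: insert 4 -> lo=[4] (size 1, max 4) hi=[] (size 0) -> median=4
Step 2: insert 15 -> lo=[4] (size 1, max 4) hi=[15] (size 1, min 15) -> median=9.5
Step 3: insert 19 -> lo=[4, 15] (size 2, max 15) hi=[19] (size 1, min 19) -> median=15
Step 4: insert 5 -> lo=[4, 5] (size 2, max 5) hi=[15, 19] (size 2, min 15) -> median=10
Step 5: insert 21 -> lo=[4, 5, 15] (size 3, max 15) hi=[19, 21] (size 2, min 19) -> median=15
Step 6: insert 21 -> lo=[4, 5, 15] (size 3, max 15) hi=[19, 21, 21] (size 3, min 19) -> median=17
Step 7: insert 42 -> lo=[4, 5, 15, 19] (size 4, max 19) hi=[21, 21, 42] (size 3, min 21) -> median=19
Step 8: insert 3 -> lo=[3, 4, 5, 15] (size 4, max 15) hi=[19, 21, 21, 42] (size 4, min 19) -> median=17
Step 9: insert 3 -> lo=[3, 3, 4, 5, 15] (size 5, max 15) hi=[19, 21, 21, 42] (size 4, min 19) -> median=15
Step 10: insert 2 -> lo=[2, 3, 3, 4, 5] (size 5, max 5) hi=[15, 19, 21, 21, 42] (size 5, min 15) -> median=10
Step 11: insert 12 -> lo=[2, 3, 3, 4, 5, 12] (size 6, max 12) hi=[15, 19, 21, 21, 42] (size 5, min 15) -> median=12
Step 12: insert 40 -> lo=[2, 3, 3, 4, 5, 12] (size 6, max 12) hi=[15, 19, 21, 21, 40, 42] (size 6, min 15) -> median=13.5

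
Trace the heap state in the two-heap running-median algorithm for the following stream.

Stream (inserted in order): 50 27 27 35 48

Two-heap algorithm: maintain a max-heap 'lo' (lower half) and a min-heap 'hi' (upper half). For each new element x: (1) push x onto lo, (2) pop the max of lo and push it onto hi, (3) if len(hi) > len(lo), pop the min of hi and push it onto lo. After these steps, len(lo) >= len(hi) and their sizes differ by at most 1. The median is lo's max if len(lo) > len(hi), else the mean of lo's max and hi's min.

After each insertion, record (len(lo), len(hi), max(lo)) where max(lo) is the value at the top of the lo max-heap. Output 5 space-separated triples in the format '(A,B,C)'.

Answer: (1,0,50) (1,1,27) (2,1,27) (2,2,27) (3,2,35)

Derivation:
Step 1: insert 50 -> lo=[50] hi=[] -> (len(lo)=1, len(hi)=0, max(lo)=50)
Step 2: insert 27 -> lo=[27] hi=[50] -> (len(lo)=1, len(hi)=1, max(lo)=27)
Step 3: insert 27 -> lo=[27, 27] hi=[50] -> (len(lo)=2, len(hi)=1, max(lo)=27)
Step 4: insert 35 -> lo=[27, 27] hi=[35, 50] -> (len(lo)=2, len(hi)=2, max(lo)=27)
Step 5: insert 48 -> lo=[27, 27, 35] hi=[48, 50] -> (len(lo)=3, len(hi)=2, max(lo)=35)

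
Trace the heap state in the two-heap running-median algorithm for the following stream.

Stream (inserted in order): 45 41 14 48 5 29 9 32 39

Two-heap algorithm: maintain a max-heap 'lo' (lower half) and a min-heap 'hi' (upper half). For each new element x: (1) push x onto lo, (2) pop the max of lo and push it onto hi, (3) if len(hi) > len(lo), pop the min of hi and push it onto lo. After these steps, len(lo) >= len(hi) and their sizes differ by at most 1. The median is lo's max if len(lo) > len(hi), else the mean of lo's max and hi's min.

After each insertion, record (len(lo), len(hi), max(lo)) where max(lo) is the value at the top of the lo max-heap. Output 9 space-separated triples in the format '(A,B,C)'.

Answer: (1,0,45) (1,1,41) (2,1,41) (2,2,41) (3,2,41) (3,3,29) (4,3,29) (4,4,29) (5,4,32)

Derivation:
Step 1: insert 45 -> lo=[45] hi=[] -> (len(lo)=1, len(hi)=0, max(lo)=45)
Step 2: insert 41 -> lo=[41] hi=[45] -> (len(lo)=1, len(hi)=1, max(lo)=41)
Step 3: insert 14 -> lo=[14, 41] hi=[45] -> (len(lo)=2, len(hi)=1, max(lo)=41)
Step 4: insert 48 -> lo=[14, 41] hi=[45, 48] -> (len(lo)=2, len(hi)=2, max(lo)=41)
Step 5: insert 5 -> lo=[5, 14, 41] hi=[45, 48] -> (len(lo)=3, len(hi)=2, max(lo)=41)
Step 6: insert 29 -> lo=[5, 14, 29] hi=[41, 45, 48] -> (len(lo)=3, len(hi)=3, max(lo)=29)
Step 7: insert 9 -> lo=[5, 9, 14, 29] hi=[41, 45, 48] -> (len(lo)=4, len(hi)=3, max(lo)=29)
Step 8: insert 32 -> lo=[5, 9, 14, 29] hi=[32, 41, 45, 48] -> (len(lo)=4, len(hi)=4, max(lo)=29)
Step 9: insert 39 -> lo=[5, 9, 14, 29, 32] hi=[39, 41, 45, 48] -> (len(lo)=5, len(hi)=4, max(lo)=32)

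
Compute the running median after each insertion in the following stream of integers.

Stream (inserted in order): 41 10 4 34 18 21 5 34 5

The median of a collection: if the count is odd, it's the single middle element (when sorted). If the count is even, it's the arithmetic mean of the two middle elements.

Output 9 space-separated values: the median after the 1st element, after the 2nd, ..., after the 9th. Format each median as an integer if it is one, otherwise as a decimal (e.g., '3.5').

Answer: 41 25.5 10 22 18 19.5 18 19.5 18

Derivation:
Step 1: insert 41 -> lo=[41] (size 1, max 41) hi=[] (size 0) -> median=41
Step 2: insert 10 -> lo=[10] (size 1, max 10) hi=[41] (size 1, min 41) -> median=25.5
Step 3: insert 4 -> lo=[4, 10] (size 2, max 10) hi=[41] (size 1, min 41) -> median=10
Step 4: insert 34 -> lo=[4, 10] (size 2, max 10) hi=[34, 41] (size 2, min 34) -> median=22
Step 5: insert 18 -> lo=[4, 10, 18] (size 3, max 18) hi=[34, 41] (size 2, min 34) -> median=18
Step 6: insert 21 -> lo=[4, 10, 18] (size 3, max 18) hi=[21, 34, 41] (size 3, min 21) -> median=19.5
Step 7: insert 5 -> lo=[4, 5, 10, 18] (size 4, max 18) hi=[21, 34, 41] (size 3, min 21) -> median=18
Step 8: insert 34 -> lo=[4, 5, 10, 18] (size 4, max 18) hi=[21, 34, 34, 41] (size 4, min 21) -> median=19.5
Step 9: insert 5 -> lo=[4, 5, 5, 10, 18] (size 5, max 18) hi=[21, 34, 34, 41] (size 4, min 21) -> median=18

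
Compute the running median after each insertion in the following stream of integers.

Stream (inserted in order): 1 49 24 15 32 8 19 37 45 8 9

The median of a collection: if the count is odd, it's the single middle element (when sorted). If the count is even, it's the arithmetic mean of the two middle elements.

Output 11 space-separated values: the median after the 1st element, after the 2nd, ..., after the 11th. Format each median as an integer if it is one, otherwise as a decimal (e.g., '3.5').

Answer: 1 25 24 19.5 24 19.5 19 21.5 24 21.5 19

Derivation:
Step 1: insert 1 -> lo=[1] (size 1, max 1) hi=[] (size 0) -> median=1
Step 2: insert 49 -> lo=[1] (size 1, max 1) hi=[49] (size 1, min 49) -> median=25
Step 3: insert 24 -> lo=[1, 24] (size 2, max 24) hi=[49] (size 1, min 49) -> median=24
Step 4: insert 15 -> lo=[1, 15] (size 2, max 15) hi=[24, 49] (size 2, min 24) -> median=19.5
Step 5: insert 32 -> lo=[1, 15, 24] (size 3, max 24) hi=[32, 49] (size 2, min 32) -> median=24
Step 6: insert 8 -> lo=[1, 8, 15] (size 3, max 15) hi=[24, 32, 49] (size 3, min 24) -> median=19.5
Step 7: insert 19 -> lo=[1, 8, 15, 19] (size 4, max 19) hi=[24, 32, 49] (size 3, min 24) -> median=19
Step 8: insert 37 -> lo=[1, 8, 15, 19] (size 4, max 19) hi=[24, 32, 37, 49] (size 4, min 24) -> median=21.5
Step 9: insert 45 -> lo=[1, 8, 15, 19, 24] (size 5, max 24) hi=[32, 37, 45, 49] (size 4, min 32) -> median=24
Step 10: insert 8 -> lo=[1, 8, 8, 15, 19] (size 5, max 19) hi=[24, 32, 37, 45, 49] (size 5, min 24) -> median=21.5
Step 11: insert 9 -> lo=[1, 8, 8, 9, 15, 19] (size 6, max 19) hi=[24, 32, 37, 45, 49] (size 5, min 24) -> median=19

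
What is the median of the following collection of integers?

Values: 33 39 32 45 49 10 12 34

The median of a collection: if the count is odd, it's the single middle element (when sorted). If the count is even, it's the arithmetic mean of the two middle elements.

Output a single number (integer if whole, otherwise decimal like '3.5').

Answer: 33.5

Derivation:
Step 1: insert 33 -> lo=[33] (size 1, max 33) hi=[] (size 0) -> median=33
Step 2: insert 39 -> lo=[33] (size 1, max 33) hi=[39] (size 1, min 39) -> median=36
Step 3: insert 32 -> lo=[32, 33] (size 2, max 33) hi=[39] (size 1, min 39) -> median=33
Step 4: insert 45 -> lo=[32, 33] (size 2, max 33) hi=[39, 45] (size 2, min 39) -> median=36
Step 5: insert 49 -> lo=[32, 33, 39] (size 3, max 39) hi=[45, 49] (size 2, min 45) -> median=39
Step 6: insert 10 -> lo=[10, 32, 33] (size 3, max 33) hi=[39, 45, 49] (size 3, min 39) -> median=36
Step 7: insert 12 -> lo=[10, 12, 32, 33] (size 4, max 33) hi=[39, 45, 49] (size 3, min 39) -> median=33
Step 8: insert 34 -> lo=[10, 12, 32, 33] (size 4, max 33) hi=[34, 39, 45, 49] (size 4, min 34) -> median=33.5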